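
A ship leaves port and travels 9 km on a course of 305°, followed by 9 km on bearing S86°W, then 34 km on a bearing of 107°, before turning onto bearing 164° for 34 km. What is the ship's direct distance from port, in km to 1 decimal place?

Leg 1 (305°, 9 km): east 9 sin 305° = -7.37, north 9 cos 305° = 5.16
Leg 2 (S86°W, 9 km): east 9 sin 266° = -8.98, north 9 cos 266° = -0.63
Leg 3 (107°, 34 km): east 34 sin 107° = 32.51, north 34 cos 107° = -9.94
Leg 4 (164°, 34 km): east 34 sin 164° = 9.37, north 34 cos 164° = -32.68
Net: 25.54 east, -38.09 north. Distance = √((25.54)² + (-38.09)²) = 45.857 km.

45.9 km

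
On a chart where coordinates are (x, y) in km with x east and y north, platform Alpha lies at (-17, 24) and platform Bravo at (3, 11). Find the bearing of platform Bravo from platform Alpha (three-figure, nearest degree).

123°

Δeast = 3 − -17 = 20.00; Δnorth = 11 − 24 = -13.00.
Bearing = atan2(Δeast, Δnorth) mod 360° = 123.02° ≈ 123°.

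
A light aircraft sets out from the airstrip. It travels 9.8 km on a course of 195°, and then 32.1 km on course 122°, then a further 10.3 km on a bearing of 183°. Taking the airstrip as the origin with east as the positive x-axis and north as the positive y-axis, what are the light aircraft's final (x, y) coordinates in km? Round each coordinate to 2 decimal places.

(24.15, -36.76)

Leg 1 (195°, 9.8 km): east 9.8 sin 195° = -2.54, north 9.8 cos 195° = -9.47
Leg 2 (122°, 32.1 km): east 32.1 sin 122° = 27.22, north 32.1 cos 122° = -17.01
Leg 3 (183°, 10.3 km): east 10.3 sin 183° = -0.54, north 10.3 cos 183° = -10.29
Summing: 24.15 km east, -36.76 km north → (24.15, -36.76).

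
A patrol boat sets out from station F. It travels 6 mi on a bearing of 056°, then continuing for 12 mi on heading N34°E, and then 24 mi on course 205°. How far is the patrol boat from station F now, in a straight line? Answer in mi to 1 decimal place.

8.6 mi

Leg 1 (056°, 6 mi): east 6 sin 56° = 4.97, north 6 cos 56° = 3.36
Leg 2 (N34°E, 12 mi): east 12 sin 34° = 6.71, north 12 cos 34° = 9.95
Leg 3 (205°, 24 mi): east 24 sin 205° = -10.14, north 24 cos 205° = -21.75
Net: 1.54 east, -8.45 north. Distance = √((1.54)² + (-8.45)²) = 8.587 mi.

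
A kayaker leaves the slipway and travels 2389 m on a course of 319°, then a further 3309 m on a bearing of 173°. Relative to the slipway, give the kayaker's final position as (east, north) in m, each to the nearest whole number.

Leg 1 (319°, 2389 m): east 2389 sin 319° = -1567.33, north 2389 cos 319° = 1803.00
Leg 2 (173°, 3309 m): east 3309 sin 173° = 403.27, north 3309 cos 173° = -3284.34
Summing: -1164.06 m east, -1481.33 m north → (-1164, -1481).

(-1164, -1481)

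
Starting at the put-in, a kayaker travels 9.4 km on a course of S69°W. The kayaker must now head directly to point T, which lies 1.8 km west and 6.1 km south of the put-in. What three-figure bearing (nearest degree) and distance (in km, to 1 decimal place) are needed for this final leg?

Leg 1 (S69°W, 9.4 km): east 9.4 sin 249° = -8.78, north 9.4 cos 249° = -3.37
Current position: (-8.78, -3.37). Target: (-1.8, -6.1). Remaining: Δeast = 6.98, Δnorth = -2.73.
Bearing = atan2(6.98, -2.73) mod 360° = 111.38°; distance = √((6.98)² + (-2.73)²) = 7.491 km.

111°, 7.5 km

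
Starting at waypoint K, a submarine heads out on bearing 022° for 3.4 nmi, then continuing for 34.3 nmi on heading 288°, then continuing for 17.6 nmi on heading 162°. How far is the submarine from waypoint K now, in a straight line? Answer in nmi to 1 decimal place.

26.1 nmi

Leg 1 (022°, 3.4 nmi): east 3.4 sin 22° = 1.27, north 3.4 cos 22° = 3.15
Leg 2 (288°, 34.3 nmi): east 34.3 sin 288° = -32.62, north 34.3 cos 288° = 10.60
Leg 3 (162°, 17.6 nmi): east 17.6 sin 162° = 5.44, north 17.6 cos 162° = -16.74
Net: -25.91 east, -2.99 north. Distance = √((-25.91)² + (-2.99)²) = 26.080 nmi.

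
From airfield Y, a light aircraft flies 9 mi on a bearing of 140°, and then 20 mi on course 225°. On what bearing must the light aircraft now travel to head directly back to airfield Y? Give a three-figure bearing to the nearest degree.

022°

Leg 1 (140°, 9 mi): east 9 sin 140° = 5.79, north 9 cos 140° = -6.89
Leg 2 (225°, 20 mi): east 20 sin 225° = -14.14, north 20 cos 225° = -14.14
Net displacement: -8.36 east, -21.04 north. Direction back to start is (8.36, 21.04): bearing = atan2(8.36, 21.04) mod 360° = 21.67° ≈ 022°.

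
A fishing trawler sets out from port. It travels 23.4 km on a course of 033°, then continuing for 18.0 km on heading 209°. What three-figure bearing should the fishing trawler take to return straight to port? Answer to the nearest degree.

226°

Leg 1 (033°, 23.4 km): east 23.4 sin 33° = 12.74, north 23.4 cos 33° = 19.62
Leg 2 (209°, 18.0 km): east 18.0 sin 209° = -8.73, north 18.0 cos 209° = -15.74
Net displacement: 4.02 east, 3.88 north. Direction back to start is (-4.02, -3.88): bearing = atan2(-4.02, -3.88) mod 360° = 225.99° ≈ 226°.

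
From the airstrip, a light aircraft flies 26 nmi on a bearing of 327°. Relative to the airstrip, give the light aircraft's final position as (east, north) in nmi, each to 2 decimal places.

(-14.16, 21.81)

Leg 1 (327°, 26 nmi): east 26 sin 327° = -14.16, north 26 cos 327° = 21.81
Summing: -14.16 nmi east, 21.81 nmi north → (-14.16, 21.81).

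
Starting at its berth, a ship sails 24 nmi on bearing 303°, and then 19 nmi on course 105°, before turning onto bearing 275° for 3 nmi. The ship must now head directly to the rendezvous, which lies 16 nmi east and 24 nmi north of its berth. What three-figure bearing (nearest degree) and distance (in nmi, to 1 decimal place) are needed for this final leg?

Leg 1 (303°, 24 nmi): east 24 sin 303° = -20.13, north 24 cos 303° = 13.07
Leg 2 (105°, 19 nmi): east 19 sin 105° = 18.35, north 19 cos 105° = -4.92
Leg 3 (275°, 3 nmi): east 3 sin 275° = -2.99, north 3 cos 275° = 0.26
Current position: (-4.76, 8.42). Target: (16, 24). Remaining: Δeast = 20.76, Δnorth = 15.58.
Bearing = atan2(20.76, 15.58) mod 360° = 53.11°; distance = √((20.76)² + (15.58)²) = 25.962 nmi.

053°, 26.0 nmi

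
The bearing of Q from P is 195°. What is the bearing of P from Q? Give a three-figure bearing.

015°

Back-bearing = 195° − 180° = 015°.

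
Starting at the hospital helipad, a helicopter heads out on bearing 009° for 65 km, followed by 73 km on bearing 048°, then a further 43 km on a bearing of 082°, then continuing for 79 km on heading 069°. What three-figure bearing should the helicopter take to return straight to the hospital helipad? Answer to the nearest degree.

Leg 1 (009°, 65 km): east 65 sin 9° = 10.17, north 65 cos 9° = 64.20
Leg 2 (048°, 73 km): east 73 sin 48° = 54.25, north 73 cos 48° = 48.85
Leg 3 (082°, 43 km): east 43 sin 82° = 42.58, north 43 cos 82° = 5.98
Leg 4 (069°, 79 km): east 79 sin 69° = 73.75, north 79 cos 69° = 28.31
Net displacement: 180.75 east, 147.34 north. Direction back to start is (-180.75, -147.34): bearing = atan2(-180.75, -147.34) mod 360° = 230.81° ≈ 231°.

231°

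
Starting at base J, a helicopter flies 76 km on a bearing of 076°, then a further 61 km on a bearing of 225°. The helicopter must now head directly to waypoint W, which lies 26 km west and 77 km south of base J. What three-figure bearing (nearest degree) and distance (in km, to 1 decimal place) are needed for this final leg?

227°, 77.0 km

Leg 1 (076°, 76 km): east 76 sin 76° = 73.74, north 76 cos 76° = 18.39
Leg 2 (225°, 61 km): east 61 sin 225° = -43.13, north 61 cos 225° = -43.13
Current position: (30.61, -24.75). Target: (-26, -77). Remaining: Δeast = -56.61, Δnorth = -52.25.
Bearing = atan2(-56.61, -52.25) mod 360° = 227.29°; distance = √((-56.61)² + (-52.25)²) = 77.038 km.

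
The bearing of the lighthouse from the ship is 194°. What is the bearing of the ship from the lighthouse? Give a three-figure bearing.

014°

Back-bearing = 194° − 180° = 014°.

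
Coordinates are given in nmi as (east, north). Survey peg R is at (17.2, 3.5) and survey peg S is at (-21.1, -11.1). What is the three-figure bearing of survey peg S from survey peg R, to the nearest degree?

249°

Δeast = -21.1 − 17.2 = -38.30; Δnorth = -11.1 − 3.5 = -14.60.
Bearing = atan2(Δeast, Δnorth) mod 360° = 249.13° ≈ 249°.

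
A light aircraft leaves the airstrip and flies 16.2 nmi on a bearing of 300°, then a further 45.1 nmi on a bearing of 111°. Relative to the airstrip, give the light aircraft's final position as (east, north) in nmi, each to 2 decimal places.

(28.07, -8.06)

Leg 1 (300°, 16.2 nmi): east 16.2 sin 300° = -14.03, north 16.2 cos 300° = 8.10
Leg 2 (111°, 45.1 nmi): east 45.1 sin 111° = 42.10, north 45.1 cos 111° = -16.16
Summing: 28.07 nmi east, -8.06 nmi north → (28.07, -8.06).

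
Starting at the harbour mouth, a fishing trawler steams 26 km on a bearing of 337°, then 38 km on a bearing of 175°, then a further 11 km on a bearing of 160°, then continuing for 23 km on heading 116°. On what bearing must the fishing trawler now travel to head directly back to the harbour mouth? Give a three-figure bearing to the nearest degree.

Leg 1 (337°, 26 km): east 26 sin 337° = -10.16, north 26 cos 337° = 23.93
Leg 2 (175°, 38 km): east 38 sin 175° = 3.31, north 38 cos 175° = -37.86
Leg 3 (160°, 11 km): east 11 sin 160° = 3.76, north 11 cos 160° = -10.34
Leg 4 (116°, 23 km): east 23 sin 116° = 20.67, north 23 cos 116° = -10.08
Net displacement: 17.59 east, -34.34 north. Direction back to start is (-17.59, 34.34): bearing = atan2(-17.59, 34.34) mod 360° = 332.88° ≈ 333°.

333°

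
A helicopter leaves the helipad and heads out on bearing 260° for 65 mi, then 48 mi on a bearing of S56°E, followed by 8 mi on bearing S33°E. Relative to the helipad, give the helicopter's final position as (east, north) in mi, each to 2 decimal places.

Leg 1 (260°, 65 mi): east 65 sin 260° = -64.01, north 65 cos 260° = -11.29
Leg 2 (S56°E, 48 mi): east 48 sin 124° = 39.79, north 48 cos 124° = -26.84
Leg 3 (S33°E, 8 mi): east 8 sin 147° = 4.36, north 8 cos 147° = -6.71
Summing: -19.86 mi east, -44.84 mi north → (-19.86, -44.84).

(-19.86, -44.84)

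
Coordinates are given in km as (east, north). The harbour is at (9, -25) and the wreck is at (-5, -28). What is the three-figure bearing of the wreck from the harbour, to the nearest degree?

Δeast = -5 − 9 = -14.00; Δnorth = -28 − -25 = -3.00.
Bearing = atan2(Δeast, Δnorth) mod 360° = 257.91° ≈ 258°.

258°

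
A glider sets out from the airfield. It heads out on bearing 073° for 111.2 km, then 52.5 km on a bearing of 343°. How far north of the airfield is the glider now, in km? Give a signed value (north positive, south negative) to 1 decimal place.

82.7 km

Leg 1 (073°, 111.2 km): east 111.2 sin 73° = 106.34, north 111.2 cos 73° = 32.51
Leg 2 (343°, 52.5 km): east 52.5 sin 343° = -15.35, north 52.5 cos 343° = 50.21
Net north component: 82.72 km.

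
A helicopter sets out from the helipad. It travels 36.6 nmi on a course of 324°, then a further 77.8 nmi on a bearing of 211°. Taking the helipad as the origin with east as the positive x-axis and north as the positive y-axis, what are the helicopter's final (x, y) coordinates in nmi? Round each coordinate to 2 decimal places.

Leg 1 (324°, 36.6 nmi): east 36.6 sin 324° = -21.51, north 36.6 cos 324° = 29.61
Leg 2 (211°, 77.8 nmi): east 77.8 sin 211° = -40.07, north 77.8 cos 211° = -66.69
Summing: -61.58 nmi east, -37.08 nmi north → (-61.58, -37.08).

(-61.58, -37.08)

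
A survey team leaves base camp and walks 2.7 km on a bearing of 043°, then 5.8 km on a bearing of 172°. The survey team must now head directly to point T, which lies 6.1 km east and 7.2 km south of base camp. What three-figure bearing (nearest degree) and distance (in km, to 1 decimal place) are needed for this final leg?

Leg 1 (043°, 2.7 km): east 2.7 sin 43° = 1.84, north 2.7 cos 43° = 1.97
Leg 2 (172°, 5.8 km): east 5.8 sin 172° = 0.81, north 5.8 cos 172° = -5.74
Current position: (2.65, -3.77). Target: (6.1, -7.2). Remaining: Δeast = 3.45, Δnorth = -3.43.
Bearing = atan2(3.45, -3.43) mod 360° = 134.83°; distance = √((3.45)² + (-3.43)²) = 4.867 km.

135°, 4.9 km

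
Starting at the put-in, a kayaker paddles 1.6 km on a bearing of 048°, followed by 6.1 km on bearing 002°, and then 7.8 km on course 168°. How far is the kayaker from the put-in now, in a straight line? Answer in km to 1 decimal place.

Leg 1 (048°, 1.6 km): east 1.6 sin 48° = 1.19, north 1.6 cos 48° = 1.07
Leg 2 (002°, 6.1 km): east 6.1 sin 2° = 0.21, north 6.1 cos 2° = 6.10
Leg 3 (168°, 7.8 km): east 7.8 sin 168° = 1.62, north 7.8 cos 168° = -7.63
Net: 3.02 east, -0.46 north. Distance = √((3.02)² + (-0.46)²) = 3.059 km.

3.1 km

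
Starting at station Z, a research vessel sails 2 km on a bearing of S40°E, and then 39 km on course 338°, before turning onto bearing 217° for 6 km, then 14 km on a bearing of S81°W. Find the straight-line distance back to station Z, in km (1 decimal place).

Leg 1 (S40°E, 2 km): east 2 sin 140° = 1.29, north 2 cos 140° = -1.53
Leg 2 (338°, 39 km): east 39 sin 338° = -14.61, north 39 cos 338° = 36.16
Leg 3 (217°, 6 km): east 6 sin 217° = -3.61, north 6 cos 217° = -4.79
Leg 4 (S81°W, 14 km): east 14 sin 261° = -13.83, north 14 cos 261° = -2.19
Net: -30.76 east, 27.65 north. Distance = √((-30.76)² + (27.65)²) = 41.360 km.

41.4 km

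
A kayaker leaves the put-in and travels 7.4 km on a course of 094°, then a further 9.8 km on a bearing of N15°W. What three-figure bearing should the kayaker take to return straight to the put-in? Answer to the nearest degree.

Leg 1 (094°, 7.4 km): east 7.4 sin 94° = 7.38, north 7.4 cos 94° = -0.52
Leg 2 (N15°W, 9.8 km): east 9.8 sin 345° = -2.54, north 9.8 cos 345° = 9.47
Net displacement: 4.85 east, 8.95 north. Direction back to start is (-4.85, -8.95): bearing = atan2(-4.85, -8.95) mod 360° = 208.43° ≈ 208°.

208°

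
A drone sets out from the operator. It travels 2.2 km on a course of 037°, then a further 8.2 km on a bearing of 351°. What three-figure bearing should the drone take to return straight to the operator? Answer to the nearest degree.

Leg 1 (037°, 2.2 km): east 2.2 sin 37° = 1.32, north 2.2 cos 37° = 1.76
Leg 2 (351°, 8.2 km): east 8.2 sin 351° = -1.28, north 8.2 cos 351° = 8.10
Net displacement: 0.04 east, 9.86 north. Direction back to start is (-0.04, -9.86): bearing = atan2(-0.04, -9.86) mod 360° = 180.24° ≈ 180°.

180°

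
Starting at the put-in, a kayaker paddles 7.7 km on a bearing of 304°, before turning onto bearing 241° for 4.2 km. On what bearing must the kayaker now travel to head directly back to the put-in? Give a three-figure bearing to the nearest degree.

103°

Leg 1 (304°, 7.7 km): east 7.7 sin 304° = -6.38, north 7.7 cos 304° = 4.31
Leg 2 (241°, 4.2 km): east 4.2 sin 241° = -3.67, north 4.2 cos 241° = -2.04
Net displacement: -10.06 east, 2.27 north. Direction back to start is (10.06, -2.27): bearing = atan2(10.06, -2.27) mod 360° = 102.72° ≈ 103°.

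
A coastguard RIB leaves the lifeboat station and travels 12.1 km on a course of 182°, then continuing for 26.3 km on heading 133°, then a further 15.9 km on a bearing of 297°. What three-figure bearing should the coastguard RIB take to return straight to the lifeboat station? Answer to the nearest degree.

Leg 1 (182°, 12.1 km): east 12.1 sin 182° = -0.42, north 12.1 cos 182° = -12.09
Leg 2 (133°, 26.3 km): east 26.3 sin 133° = 19.23, north 26.3 cos 133° = -17.94
Leg 3 (297°, 15.9 km): east 15.9 sin 297° = -14.17, north 15.9 cos 297° = 7.22
Net displacement: 4.65 east, -22.81 north. Direction back to start is (-4.65, 22.81): bearing = atan2(-4.65, 22.81) mod 360° = 348.49° ≈ 348°.

348°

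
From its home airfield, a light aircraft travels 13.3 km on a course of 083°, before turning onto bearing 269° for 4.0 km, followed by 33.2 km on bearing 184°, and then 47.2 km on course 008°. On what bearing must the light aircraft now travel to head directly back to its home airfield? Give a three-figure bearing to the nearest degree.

Leg 1 (083°, 13.3 km): east 13.3 sin 83° = 13.20, north 13.3 cos 83° = 1.62
Leg 2 (269°, 4.0 km): east 4.0 sin 269° = -4.00, north 4.0 cos 269° = -0.07
Leg 3 (184°, 33.2 km): east 33.2 sin 184° = -2.32, north 33.2 cos 184° = -33.12
Leg 4 (008°, 47.2 km): east 47.2 sin 8° = 6.57, north 47.2 cos 8° = 46.74
Net displacement: 13.45 east, 15.17 north. Direction back to start is (-13.45, -15.17): bearing = atan2(-13.45, -15.17) mod 360° = 221.57° ≈ 222°.

222°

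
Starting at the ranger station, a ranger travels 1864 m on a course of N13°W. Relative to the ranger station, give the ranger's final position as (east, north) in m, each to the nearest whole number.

Leg 1 (N13°W, 1864 m): east 1864 sin 347° = -419.31, north 1864 cos 347° = 1816.23
Summing: -419.31 m east, 1816.23 m north → (-419, 1816).

(-419, 1816)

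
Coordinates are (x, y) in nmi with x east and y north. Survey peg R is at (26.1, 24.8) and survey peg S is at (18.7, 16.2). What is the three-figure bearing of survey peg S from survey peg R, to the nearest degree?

221°

Δeast = 18.7 − 26.1 = -7.40; Δnorth = 16.2 − 24.8 = -8.60.
Bearing = atan2(Δeast, Δnorth) mod 360° = 220.71° ≈ 221°.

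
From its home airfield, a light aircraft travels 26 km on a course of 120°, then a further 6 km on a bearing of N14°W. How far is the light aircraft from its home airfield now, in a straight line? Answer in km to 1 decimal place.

22.3 km

Leg 1 (120°, 26 km): east 26 sin 120° = 22.52, north 26 cos 120° = -13.00
Leg 2 (N14°W, 6 km): east 6 sin 346° = -1.45, north 6 cos 346° = 5.82
Net: 21.07 east, -7.18 north. Distance = √((21.07)² + (-7.18)²) = 22.255 km.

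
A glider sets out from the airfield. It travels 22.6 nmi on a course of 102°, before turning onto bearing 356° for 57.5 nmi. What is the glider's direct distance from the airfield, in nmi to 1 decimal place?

55.7 nmi

Leg 1 (102°, 22.6 nmi): east 22.6 sin 102° = 22.11, north 22.6 cos 102° = -4.70
Leg 2 (356°, 57.5 nmi): east 57.5 sin 356° = -4.01, north 57.5 cos 356° = 57.36
Net: 18.10 east, 52.66 north. Distance = √((18.10)² + (52.66)²) = 55.683 nmi.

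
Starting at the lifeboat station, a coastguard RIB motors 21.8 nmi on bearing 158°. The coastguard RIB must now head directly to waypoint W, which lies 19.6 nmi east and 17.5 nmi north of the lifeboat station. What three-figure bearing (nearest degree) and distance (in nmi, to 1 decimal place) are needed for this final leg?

017°, 39.4 nmi

Leg 1 (158°, 21.8 nmi): east 21.8 sin 158° = 8.17, north 21.8 cos 158° = -20.21
Current position: (8.17, -20.21). Target: (19.6, 17.5). Remaining: Δeast = 11.43, Δnorth = 37.71.
Bearing = atan2(11.43, 37.71) mod 360° = 16.87°; distance = √((11.43)² + (37.71)²) = 39.408 nmi.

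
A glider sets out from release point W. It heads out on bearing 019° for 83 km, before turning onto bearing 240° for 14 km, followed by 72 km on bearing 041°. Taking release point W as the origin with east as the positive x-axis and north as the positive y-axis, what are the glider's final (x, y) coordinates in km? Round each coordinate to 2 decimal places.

Leg 1 (019°, 83 km): east 83 sin 19° = 27.02, north 83 cos 19° = 78.48
Leg 2 (240°, 14 km): east 14 sin 240° = -12.12, north 14 cos 240° = -7.00
Leg 3 (041°, 72 km): east 72 sin 41° = 47.24, north 72 cos 41° = 54.34
Summing: 62.13 km east, 125.82 km north → (62.13, 125.82).

(62.13, 125.82)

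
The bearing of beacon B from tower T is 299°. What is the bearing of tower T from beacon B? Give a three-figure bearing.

119°

Back-bearing = 299° − 180° = 119°.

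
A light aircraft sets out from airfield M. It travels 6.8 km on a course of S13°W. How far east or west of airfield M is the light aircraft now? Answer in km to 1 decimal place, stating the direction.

Leg 1 (S13°W, 6.8 km): east 6.8 sin 193° = -1.53, north 6.8 cos 193° = -6.63
Net east component: -1.53 km.

1.5 km west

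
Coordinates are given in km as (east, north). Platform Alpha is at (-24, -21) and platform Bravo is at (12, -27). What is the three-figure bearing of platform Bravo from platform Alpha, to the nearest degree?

Δeast = 12 − -24 = 36.00; Δnorth = -27 − -21 = -6.00.
Bearing = atan2(Δeast, Δnorth) mod 360° = 99.46° ≈ 099°.

099°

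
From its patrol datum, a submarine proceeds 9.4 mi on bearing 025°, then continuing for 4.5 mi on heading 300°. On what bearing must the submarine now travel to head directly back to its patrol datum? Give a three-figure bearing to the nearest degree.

180°

Leg 1 (025°, 9.4 mi): east 9.4 sin 25° = 3.97, north 9.4 cos 25° = 8.52
Leg 2 (300°, 4.5 mi): east 4.5 sin 300° = -3.90, north 4.5 cos 300° = 2.25
Net displacement: 0.08 east, 10.77 north. Direction back to start is (-0.08, -10.77): bearing = atan2(-0.08, -10.77) mod 360° = 180.40° ≈ 180°.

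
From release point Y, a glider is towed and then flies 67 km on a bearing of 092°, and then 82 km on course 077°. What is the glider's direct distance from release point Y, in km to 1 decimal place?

Leg 1 (092°, 67 km): east 67 sin 92° = 66.96, north 67 cos 92° = -2.34
Leg 2 (077°, 82 km): east 82 sin 77° = 79.90, north 82 cos 77° = 18.45
Net: 146.86 east, 16.11 north. Distance = √((146.86)² + (16.11)²) = 147.738 km.

147.7 km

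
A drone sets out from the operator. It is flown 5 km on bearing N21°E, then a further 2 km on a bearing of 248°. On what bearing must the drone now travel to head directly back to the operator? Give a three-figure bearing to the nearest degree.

179°

Leg 1 (N21°E, 5 km): east 5 sin 21° = 1.79, north 5 cos 21° = 4.67
Leg 2 (248°, 2 km): east 2 sin 248° = -1.85, north 2 cos 248° = -0.75
Net displacement: -0.06 east, 3.92 north. Direction back to start is (0.06, -3.92): bearing = atan2(0.06, -3.92) mod 360° = 179.09° ≈ 179°.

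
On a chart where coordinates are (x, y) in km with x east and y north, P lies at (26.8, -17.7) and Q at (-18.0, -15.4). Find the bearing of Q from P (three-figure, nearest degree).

273°

Δeast = -18.0 − 26.8 = -44.80; Δnorth = -15.4 − -17.7 = 2.30.
Bearing = atan2(Δeast, Δnorth) mod 360° = 272.94° ≈ 273°.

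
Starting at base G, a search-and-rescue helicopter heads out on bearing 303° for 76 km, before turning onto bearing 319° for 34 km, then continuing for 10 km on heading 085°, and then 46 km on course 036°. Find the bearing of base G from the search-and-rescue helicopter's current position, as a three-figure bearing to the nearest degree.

Leg 1 (303°, 76 km): east 76 sin 303° = -63.74, north 76 cos 303° = 41.39
Leg 2 (319°, 34 km): east 34 sin 319° = -22.31, north 34 cos 319° = 25.66
Leg 3 (085°, 10 km): east 10 sin 85° = 9.96, north 10 cos 85° = 0.87
Leg 4 (036°, 46 km): east 46 sin 36° = 27.04, north 46 cos 36° = 37.21
Net displacement: -49.04 east, 105.14 north. Direction back to start is (49.04, -105.14): bearing = atan2(49.04, -105.14) mod 360° = 154.99° ≈ 155°.

155°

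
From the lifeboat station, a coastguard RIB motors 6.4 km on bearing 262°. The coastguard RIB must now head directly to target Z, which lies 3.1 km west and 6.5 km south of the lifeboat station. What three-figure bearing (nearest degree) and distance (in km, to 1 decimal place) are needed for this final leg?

150°, 6.5 km

Leg 1 (262°, 6.4 km): east 6.4 sin 262° = -6.34, north 6.4 cos 262° = -0.89
Current position: (-6.34, -0.89). Target: (-3.1, -6.5). Remaining: Δeast = 3.24, Δnorth = -5.61.
Bearing = atan2(3.24, -5.61) mod 360° = 150.01°; distance = √((3.24)² + (-5.61)²) = 6.477 km.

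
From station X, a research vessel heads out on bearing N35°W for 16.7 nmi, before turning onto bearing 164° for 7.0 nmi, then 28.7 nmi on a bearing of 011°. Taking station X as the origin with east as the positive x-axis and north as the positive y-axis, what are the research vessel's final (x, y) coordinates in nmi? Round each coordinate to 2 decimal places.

Leg 1 (N35°W, 16.7 nmi): east 16.7 sin 325° = -9.58, north 16.7 cos 325° = 13.68
Leg 2 (164°, 7.0 nmi): east 7.0 sin 164° = 1.93, north 7.0 cos 164° = -6.73
Leg 3 (011°, 28.7 nmi): east 28.7 sin 11° = 5.48, north 28.7 cos 11° = 28.17
Summing: -2.17 nmi east, 35.12 nmi north → (-2.17, 35.12).

(-2.17, 35.12)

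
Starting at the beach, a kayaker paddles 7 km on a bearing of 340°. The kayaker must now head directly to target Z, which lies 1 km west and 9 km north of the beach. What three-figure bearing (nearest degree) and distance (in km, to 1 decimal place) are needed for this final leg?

030°, 2.8 km

Leg 1 (340°, 7 km): east 7 sin 340° = -2.39, north 7 cos 340° = 6.58
Current position: (-2.39, 6.58). Target: (-1, 9). Remaining: Δeast = 1.39, Δnorth = 2.42.
Bearing = atan2(1.39, 2.42) mod 360° = 29.92°; distance = √((1.39)² + (2.42)²) = 2.795 km.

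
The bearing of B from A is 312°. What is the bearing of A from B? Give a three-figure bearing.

Back-bearing = 312° − 180° = 132°.

132°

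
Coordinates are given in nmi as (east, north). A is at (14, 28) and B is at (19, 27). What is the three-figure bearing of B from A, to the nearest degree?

101°

Δeast = 19 − 14 = 5.00; Δnorth = 27 − 28 = -1.00.
Bearing = atan2(Δeast, Δnorth) mod 360° = 101.31° ≈ 101°.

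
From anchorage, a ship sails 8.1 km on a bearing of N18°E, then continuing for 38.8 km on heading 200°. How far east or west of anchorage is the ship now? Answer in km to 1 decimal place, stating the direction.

10.8 km west

Leg 1 (N18°E, 8.1 km): east 8.1 sin 18° = 2.50, north 8.1 cos 18° = 7.70
Leg 2 (200°, 38.8 km): east 38.8 sin 200° = -13.27, north 38.8 cos 200° = -36.46
Net east component: -10.77 km.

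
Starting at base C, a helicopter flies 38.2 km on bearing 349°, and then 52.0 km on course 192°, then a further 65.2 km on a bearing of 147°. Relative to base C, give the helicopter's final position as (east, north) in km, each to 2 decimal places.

(17.41, -68.05)

Leg 1 (349°, 38.2 km): east 38.2 sin 349° = -7.29, north 38.2 cos 349° = 37.50
Leg 2 (192°, 52.0 km): east 52.0 sin 192° = -10.81, north 52.0 cos 192° = -50.86
Leg 3 (147°, 65.2 km): east 65.2 sin 147° = 35.51, north 65.2 cos 147° = -54.68
Summing: 17.41 km east, -68.05 km north → (17.41, -68.05).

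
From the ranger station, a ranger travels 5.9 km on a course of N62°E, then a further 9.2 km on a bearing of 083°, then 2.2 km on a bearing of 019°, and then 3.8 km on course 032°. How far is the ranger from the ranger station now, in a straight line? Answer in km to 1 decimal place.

Leg 1 (N62°E, 5.9 km): east 5.9 sin 62° = 5.21, north 5.9 cos 62° = 2.77
Leg 2 (083°, 9.2 km): east 9.2 sin 83° = 9.13, north 9.2 cos 83° = 1.12
Leg 3 (019°, 2.2 km): east 2.2 sin 19° = 0.72, north 2.2 cos 19° = 2.08
Leg 4 (032°, 3.8 km): east 3.8 sin 32° = 2.01, north 3.8 cos 32° = 3.22
Net: 17.07 east, 9.19 north. Distance = √((17.07)² + (9.19)²) = 19.389 km.

19.4 km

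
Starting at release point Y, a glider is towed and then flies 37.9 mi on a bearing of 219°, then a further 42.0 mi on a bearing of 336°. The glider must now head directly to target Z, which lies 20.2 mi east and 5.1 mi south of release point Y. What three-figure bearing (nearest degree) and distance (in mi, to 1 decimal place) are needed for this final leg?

Leg 1 (219°, 37.9 mi): east 37.9 sin 219° = -23.85, north 37.9 cos 219° = -29.45
Leg 2 (336°, 42.0 mi): east 42.0 sin 336° = -17.08, north 42.0 cos 336° = 38.37
Current position: (-40.93, 8.92). Target: (20.2, -5.1). Remaining: Δeast = 61.13, Δnorth = -14.02.
Bearing = atan2(61.13, -14.02) mod 360° = 102.91°; distance = √((61.13)² + (-14.02)²) = 62.720 mi.

103°, 62.7 mi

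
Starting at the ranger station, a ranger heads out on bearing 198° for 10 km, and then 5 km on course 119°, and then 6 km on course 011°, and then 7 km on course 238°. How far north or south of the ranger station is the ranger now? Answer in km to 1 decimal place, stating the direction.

9.8 km south

Leg 1 (198°, 10 km): east 10 sin 198° = -3.09, north 10 cos 198° = -9.51
Leg 2 (119°, 5 km): east 5 sin 119° = 4.37, north 5 cos 119° = -2.42
Leg 3 (011°, 6 km): east 6 sin 11° = 1.14, north 6 cos 11° = 5.89
Leg 4 (238°, 7 km): east 7 sin 238° = -5.94, north 7 cos 238° = -3.71
Net north component: -9.75 km.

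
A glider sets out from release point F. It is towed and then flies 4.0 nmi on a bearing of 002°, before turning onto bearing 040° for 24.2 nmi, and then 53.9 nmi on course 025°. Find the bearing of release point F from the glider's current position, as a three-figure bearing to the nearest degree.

Leg 1 (002°, 4.0 nmi): east 4.0 sin 2° = 0.14, north 4.0 cos 2° = 4.00
Leg 2 (040°, 24.2 nmi): east 24.2 sin 40° = 15.56, north 24.2 cos 40° = 18.54
Leg 3 (025°, 53.9 nmi): east 53.9 sin 25° = 22.78, north 53.9 cos 25° = 48.85
Net displacement: 38.47 east, 71.39 north. Direction back to start is (-38.47, -71.39): bearing = atan2(-38.47, -71.39) mod 360° = 208.32° ≈ 208°.

208°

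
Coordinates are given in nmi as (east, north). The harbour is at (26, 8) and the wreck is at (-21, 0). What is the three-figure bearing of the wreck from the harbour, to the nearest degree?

Δeast = -21 − 26 = -47.00; Δnorth = 0 − 8 = -8.00.
Bearing = atan2(Δeast, Δnorth) mod 360° = 260.34° ≈ 260°.

260°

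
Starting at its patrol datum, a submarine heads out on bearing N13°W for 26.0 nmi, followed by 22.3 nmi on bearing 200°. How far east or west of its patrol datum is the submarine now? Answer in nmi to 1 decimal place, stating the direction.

13.5 nmi west

Leg 1 (N13°W, 26.0 nmi): east 26.0 sin 347° = -5.85, north 26.0 cos 347° = 25.33
Leg 2 (200°, 22.3 nmi): east 22.3 sin 200° = -7.63, north 22.3 cos 200° = -20.96
Net east component: -13.48 nmi.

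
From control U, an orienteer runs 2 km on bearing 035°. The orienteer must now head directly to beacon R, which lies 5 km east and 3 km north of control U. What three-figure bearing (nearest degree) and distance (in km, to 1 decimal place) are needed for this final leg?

Leg 1 (035°, 2 km): east 2 sin 35° = 1.15, north 2 cos 35° = 1.64
Current position: (1.15, 1.64). Target: (5, 3). Remaining: Δeast = 3.85, Δnorth = 1.36.
Bearing = atan2(3.85, 1.36) mod 360° = 70.54°; distance = √((3.85)² + (1.36)²) = 4.086 km.

071°, 4.1 km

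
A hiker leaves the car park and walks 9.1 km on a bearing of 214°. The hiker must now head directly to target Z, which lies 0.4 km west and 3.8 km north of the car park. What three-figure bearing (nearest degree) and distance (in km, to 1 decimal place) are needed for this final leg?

022°, 12.3 km

Leg 1 (214°, 9.1 km): east 9.1 sin 214° = -5.09, north 9.1 cos 214° = -7.54
Current position: (-5.09, -7.54). Target: (-0.4, 3.8). Remaining: Δeast = 4.69, Δnorth = 11.34.
Bearing = atan2(4.69, 11.34) mod 360° = 22.46°; distance = √((4.69)² + (11.34)²) = 12.275 km.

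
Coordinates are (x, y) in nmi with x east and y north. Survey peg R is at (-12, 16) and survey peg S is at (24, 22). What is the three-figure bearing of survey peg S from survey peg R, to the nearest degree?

Δeast = 24 − -12 = 36.00; Δnorth = 22 − 16 = 6.00.
Bearing = atan2(Δeast, Δnorth) mod 360° = 80.54° ≈ 081°.

081°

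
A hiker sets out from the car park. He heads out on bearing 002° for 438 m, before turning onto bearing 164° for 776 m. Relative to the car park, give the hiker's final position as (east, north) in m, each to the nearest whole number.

(229, -308)

Leg 1 (002°, 438 m): east 438 sin 2° = 15.29, north 438 cos 2° = 437.73
Leg 2 (164°, 776 m): east 776 sin 164° = 213.89, north 776 cos 164° = -745.94
Summing: 229.18 m east, -308.21 m north → (229, -308).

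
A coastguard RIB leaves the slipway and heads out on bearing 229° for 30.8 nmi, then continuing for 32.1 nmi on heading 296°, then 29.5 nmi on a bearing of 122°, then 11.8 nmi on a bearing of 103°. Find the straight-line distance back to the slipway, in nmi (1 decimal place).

29.0 nmi

Leg 1 (229°, 30.8 nmi): east 30.8 sin 229° = -23.25, north 30.8 cos 229° = -20.21
Leg 2 (296°, 32.1 nmi): east 32.1 sin 296° = -28.85, north 32.1 cos 296° = 14.07
Leg 3 (122°, 29.5 nmi): east 29.5 sin 122° = 25.02, north 29.5 cos 122° = -15.63
Leg 4 (103°, 11.8 nmi): east 11.8 sin 103° = 11.50, north 11.8 cos 103° = -2.65
Net: -15.58 east, -24.42 north. Distance = √((-15.58)² + (-24.42)²) = 28.969 nmi.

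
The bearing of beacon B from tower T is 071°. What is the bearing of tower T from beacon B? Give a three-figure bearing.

251°

Back-bearing = 071° + 180° = 251°.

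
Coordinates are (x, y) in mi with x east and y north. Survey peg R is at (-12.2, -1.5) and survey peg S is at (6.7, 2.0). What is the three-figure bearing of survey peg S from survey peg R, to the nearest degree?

080°

Δeast = 6.7 − -12.2 = 18.90; Δnorth = 2.0 − -1.5 = 3.50.
Bearing = atan2(Δeast, Δnorth) mod 360° = 79.51° ≈ 080°.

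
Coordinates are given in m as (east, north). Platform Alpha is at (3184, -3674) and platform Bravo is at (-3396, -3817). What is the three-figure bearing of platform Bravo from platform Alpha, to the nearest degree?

269°

Δeast = -3396 − 3184 = -6580.00; Δnorth = -3817 − -3674 = -143.00.
Bearing = atan2(Δeast, Δnorth) mod 360° = 268.76° ≈ 269°.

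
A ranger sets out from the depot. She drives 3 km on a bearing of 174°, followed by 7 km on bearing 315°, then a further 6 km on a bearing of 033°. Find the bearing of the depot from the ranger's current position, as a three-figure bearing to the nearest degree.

Leg 1 (174°, 3 km): east 3 sin 174° = 0.31, north 3 cos 174° = -2.98
Leg 2 (315°, 7 km): east 7 sin 315° = -4.95, north 7 cos 315° = 4.95
Leg 3 (033°, 6 km): east 6 sin 33° = 3.27, north 6 cos 33° = 5.03
Net displacement: -1.37 east, 7.00 north. Direction back to start is (1.37, -7.00): bearing = atan2(1.37, -7.00) mod 360° = 168.94° ≈ 169°.

169°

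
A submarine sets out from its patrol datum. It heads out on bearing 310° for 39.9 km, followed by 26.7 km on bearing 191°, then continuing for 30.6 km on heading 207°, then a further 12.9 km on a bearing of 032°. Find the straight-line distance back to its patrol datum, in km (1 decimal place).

Leg 1 (310°, 39.9 km): east 39.9 sin 310° = -30.57, north 39.9 cos 310° = 25.65
Leg 2 (191°, 26.7 km): east 26.7 sin 191° = -5.09, north 26.7 cos 191° = -26.21
Leg 3 (207°, 30.6 km): east 30.6 sin 207° = -13.89, north 30.6 cos 207° = -27.26
Leg 4 (032°, 12.9 km): east 12.9 sin 32° = 6.84, north 12.9 cos 32° = 10.94
Net: -42.72 east, -16.89 north. Distance = √((-42.72)² + (-16.89)²) = 45.933 km.

45.9 km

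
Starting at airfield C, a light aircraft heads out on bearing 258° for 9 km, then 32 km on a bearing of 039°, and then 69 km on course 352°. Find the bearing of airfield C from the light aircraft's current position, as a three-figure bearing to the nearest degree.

Leg 1 (258°, 9 km): east 9 sin 258° = -8.80, north 9 cos 258° = -1.87
Leg 2 (039°, 32 km): east 32 sin 39° = 20.14, north 32 cos 39° = 24.87
Leg 3 (352°, 69 km): east 69 sin 352° = -9.60, north 69 cos 352° = 68.33
Net displacement: 1.73 east, 91.33 north. Direction back to start is (-1.73, -91.33): bearing = atan2(-1.73, -91.33) mod 360° = 181.09° ≈ 181°.

181°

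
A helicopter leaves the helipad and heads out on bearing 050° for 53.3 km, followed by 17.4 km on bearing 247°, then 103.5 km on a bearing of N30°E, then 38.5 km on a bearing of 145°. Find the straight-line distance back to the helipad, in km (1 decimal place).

130.6 km

Leg 1 (050°, 53.3 km): east 53.3 sin 50° = 40.83, north 53.3 cos 50° = 34.26
Leg 2 (247°, 17.4 km): east 17.4 sin 247° = -16.02, north 17.4 cos 247° = -6.80
Leg 3 (N30°E, 103.5 km): east 103.5 sin 30° = 51.75, north 103.5 cos 30° = 89.63
Leg 4 (145°, 38.5 km): east 38.5 sin 145° = 22.08, north 38.5 cos 145° = -31.54
Net: 98.65 east, 85.56 north. Distance = √((98.65)² + (85.56)²) = 130.580 km.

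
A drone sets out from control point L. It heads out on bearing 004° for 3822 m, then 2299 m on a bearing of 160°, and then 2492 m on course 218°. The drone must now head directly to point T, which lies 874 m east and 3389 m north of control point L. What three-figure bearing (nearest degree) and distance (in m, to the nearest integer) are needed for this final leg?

Leg 1 (004°, 3822 m): east 3822 sin 4° = 266.61, north 3822 cos 4° = 3812.69
Leg 2 (160°, 2299 m): east 2299 sin 160° = 786.30, north 2299 cos 160° = -2160.35
Leg 3 (218°, 2492 m): east 2492 sin 218° = -1534.23, north 2492 cos 218° = -1963.72
Current position: (-481.31, -311.39). Target: (874, 3389). Remaining: Δeast = 1355.31, Δnorth = 3700.39.
Bearing = atan2(1355.31, 3700.39) mod 360° = 20.12°; distance = √((1355.31)² + (3700.39)²) = 3940.779 m.

020°, 3941 m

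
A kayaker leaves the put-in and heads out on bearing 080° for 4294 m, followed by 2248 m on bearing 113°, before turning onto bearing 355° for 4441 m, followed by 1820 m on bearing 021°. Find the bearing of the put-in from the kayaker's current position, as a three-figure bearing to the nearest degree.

Leg 1 (080°, 4294 m): east 4294 sin 80° = 4228.76, north 4294 cos 80° = 745.65
Leg 2 (113°, 2248 m): east 2248 sin 113° = 2069.29, north 2248 cos 113° = -878.36
Leg 3 (355°, 4441 m): east 4441 sin 355° = -387.06, north 4441 cos 355° = 4424.10
Leg 4 (021°, 1820 m): east 1820 sin 21° = 652.23, north 1820 cos 21° = 1699.12
Net displacement: 6563.23 east, 5990.50 north. Direction back to start is (-6563.23, -5990.50): bearing = atan2(-6563.23, -5990.50) mod 360° = 227.61° ≈ 228°.

228°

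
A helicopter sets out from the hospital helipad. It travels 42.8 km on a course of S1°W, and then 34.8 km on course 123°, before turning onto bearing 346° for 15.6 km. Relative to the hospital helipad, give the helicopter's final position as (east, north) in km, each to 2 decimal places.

(24.66, -46.61)

Leg 1 (S1°W, 42.8 km): east 42.8 sin 181° = -0.75, north 42.8 cos 181° = -42.79
Leg 2 (123°, 34.8 km): east 34.8 sin 123° = 29.19, north 34.8 cos 123° = -18.95
Leg 3 (346°, 15.6 km): east 15.6 sin 346° = -3.77, north 15.6 cos 346° = 15.14
Summing: 24.66 km east, -46.61 km north → (24.66, -46.61).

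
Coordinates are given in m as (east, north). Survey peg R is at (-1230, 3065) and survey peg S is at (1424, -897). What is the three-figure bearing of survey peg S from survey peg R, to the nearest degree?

146°

Δeast = 1424 − -1230 = 2654.00; Δnorth = -897 − 3065 = -3962.00.
Bearing = atan2(Δeast, Δnorth) mod 360° = 146.18° ≈ 146°.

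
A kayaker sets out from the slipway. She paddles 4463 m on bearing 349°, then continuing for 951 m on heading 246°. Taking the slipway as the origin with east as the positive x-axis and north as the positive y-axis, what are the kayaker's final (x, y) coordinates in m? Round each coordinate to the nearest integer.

Leg 1 (349°, 4463 m): east 4463 sin 349° = -851.58, north 4463 cos 349° = 4381.00
Leg 2 (246°, 951 m): east 951 sin 246° = -868.78, north 951 cos 246° = -386.81
Summing: -1720.36 m east, 3994.20 m north → (-1720, 3994).

(-1720, 3994)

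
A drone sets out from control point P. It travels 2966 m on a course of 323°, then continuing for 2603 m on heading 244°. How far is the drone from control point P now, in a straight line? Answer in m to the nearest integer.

Leg 1 (323°, 2966 m): east 2966 sin 323° = -1784.98, north 2966 cos 323° = 2368.75
Leg 2 (244°, 2603 m): east 2603 sin 244° = -2339.56, north 2603 cos 244° = -1141.08
Net: -4124.54 east, 1227.67 north. Distance = √((-4124.54)² + (1227.67)²) = 4303.376 m.

4303 m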